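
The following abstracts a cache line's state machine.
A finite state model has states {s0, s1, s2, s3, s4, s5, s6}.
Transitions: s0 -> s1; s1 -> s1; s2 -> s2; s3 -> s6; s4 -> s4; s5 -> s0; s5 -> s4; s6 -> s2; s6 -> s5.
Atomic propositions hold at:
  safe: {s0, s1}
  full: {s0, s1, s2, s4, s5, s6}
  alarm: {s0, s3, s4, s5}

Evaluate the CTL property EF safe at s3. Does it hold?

EF safe: least fixpoint, start Z0 = {s0, s1}, add states with some successor in Z. Z1 = {s0, s1, s5}; Z2 = {s0, s1, s5, s6}; Z3 = {s0, s1, s3, s5, s6}; fixed.
Sat(EF safe) = {s0, s1, s3, s5, s6}
s3 ∈ Sat(EF safe) = {s0, s1, s3, s5, s6}, so the formula holds at s3.

Yes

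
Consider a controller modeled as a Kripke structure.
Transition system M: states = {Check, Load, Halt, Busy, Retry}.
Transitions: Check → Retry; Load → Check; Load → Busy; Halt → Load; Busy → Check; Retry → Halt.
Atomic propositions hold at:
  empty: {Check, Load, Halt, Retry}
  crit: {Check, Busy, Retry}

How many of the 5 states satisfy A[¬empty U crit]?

3

Sat(¬empty) = {Busy}
A[¬empty U crit]: least fixpoint, start Z0 = Sat(crit) = {Check, Busy, Retry}, add states in Sat(¬empty) with every successor in Z. Already a fixed point.
Sat(A[¬empty U crit]) = {Check, Busy, Retry}
|Sat(A[¬empty U crit])| = |{Check, Busy, Retry}| = 3.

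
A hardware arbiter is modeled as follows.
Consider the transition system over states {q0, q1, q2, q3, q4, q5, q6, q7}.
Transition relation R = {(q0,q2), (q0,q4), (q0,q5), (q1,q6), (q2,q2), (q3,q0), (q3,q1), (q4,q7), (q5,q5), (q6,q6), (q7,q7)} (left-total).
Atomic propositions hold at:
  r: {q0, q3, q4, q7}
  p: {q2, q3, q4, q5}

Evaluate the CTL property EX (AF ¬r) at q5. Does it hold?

Sat(¬r) = {q1, q2, q5, q6}
AF ¬r: least fixpoint, start Z0 = {q1, q2, q5, q6}, add states with every successor in Z. Already a fixed point.
Sat(AF ¬r) = {q1, q2, q5, q6}
Sat(EX (AF ¬r)) = {s : some successor in {q1, q2, q5, q6}} = {q0, q1, q2, q3, q5, q6}
q5 ∈ Sat(EX (AF ¬r)) = {q0, q1, q2, q3, q5, q6}, so the formula holds at q5.

Yes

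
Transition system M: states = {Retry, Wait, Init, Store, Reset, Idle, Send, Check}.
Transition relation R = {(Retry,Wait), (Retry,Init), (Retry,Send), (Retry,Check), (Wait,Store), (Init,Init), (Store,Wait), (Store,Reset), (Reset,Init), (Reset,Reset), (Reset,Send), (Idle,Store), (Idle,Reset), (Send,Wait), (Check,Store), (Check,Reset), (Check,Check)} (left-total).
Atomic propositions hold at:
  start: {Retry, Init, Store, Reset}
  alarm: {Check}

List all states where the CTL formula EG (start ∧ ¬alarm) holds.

Sat(¬alarm) = {Retry, Wait, Init, Store, Reset, Idle, Send}
Sat(start ∧ ¬alarm) = {Retry, Init, Store, Reset}
EG (start ∧ ¬alarm): greatest fixpoint, start Z0 = {Retry, Init, Store, Reset}, keep only states in Sat with some successor in Z. Already a fixed point.
Sat(EG (start ∧ ¬alarm)) = {Retry, Init, Store, Reset}

{Retry, Init, Store, Reset}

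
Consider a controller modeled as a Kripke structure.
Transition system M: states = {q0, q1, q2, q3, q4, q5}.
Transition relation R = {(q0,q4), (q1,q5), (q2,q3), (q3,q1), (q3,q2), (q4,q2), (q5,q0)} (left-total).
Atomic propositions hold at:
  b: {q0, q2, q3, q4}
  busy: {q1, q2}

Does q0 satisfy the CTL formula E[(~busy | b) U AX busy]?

Sat(~busy) = {q0, q3, q4, q5}
Sat(~busy | b) = {q0, q2, q3, q4, q5}
Sat(AX busy) = {s : every successor in {q1, q2}} = {q3, q4}
E[(~busy | b) U AX busy]: least fixpoint, start Z0 = Sat(AX busy) = {q3, q4}, add states in Sat(~busy | b) with some successor in Z. Z1 = {q0, q2, q3, q4}; Z2 = {q0, q2, q3, q4, q5}; fixed.
Sat(E[(~busy | b) U AX busy]) = {q0, q2, q3, q4, q5}
q0 ∈ Sat(E[(~busy | b) U AX busy]) = {q0, q2, q3, q4, q5}, so the formula holds at q0.

Yes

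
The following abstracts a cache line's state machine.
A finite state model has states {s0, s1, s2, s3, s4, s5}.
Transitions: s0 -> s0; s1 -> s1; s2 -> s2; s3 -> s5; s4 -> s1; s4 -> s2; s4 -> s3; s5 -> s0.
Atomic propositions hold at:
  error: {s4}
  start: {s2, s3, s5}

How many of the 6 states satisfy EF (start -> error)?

5

Sat(start -> error) = {s0, s1, s4}
EF (start -> error): least fixpoint, start Z0 = {s0, s1, s4}, add states with some successor in Z. Z1 = {s0, s1, s4, s5}; Z2 = {s0, s1, s3, s4, s5}; fixed.
Sat(EF (start -> error)) = {s0, s1, s3, s4, s5}
|Sat(EF (start -> error))| = |{s0, s1, s3, s4, s5}| = 5.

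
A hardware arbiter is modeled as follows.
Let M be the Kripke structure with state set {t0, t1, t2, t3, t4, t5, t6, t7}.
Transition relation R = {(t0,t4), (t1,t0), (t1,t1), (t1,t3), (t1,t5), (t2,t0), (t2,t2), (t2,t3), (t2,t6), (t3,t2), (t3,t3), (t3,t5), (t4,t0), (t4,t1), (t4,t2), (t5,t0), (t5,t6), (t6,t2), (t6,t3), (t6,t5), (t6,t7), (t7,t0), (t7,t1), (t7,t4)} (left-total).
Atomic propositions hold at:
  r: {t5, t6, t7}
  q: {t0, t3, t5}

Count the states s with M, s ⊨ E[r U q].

5

E[r U q]: least fixpoint, start Z0 = Sat(q) = {t0, t3, t5}, add states in Sat(r) with some successor in Z. Z1 = {t0, t3, t5, t6, t7}; fixed.
Sat(E[r U q]) = {t0, t3, t5, t6, t7}
|Sat(E[r U q])| = |{t0, t3, t5, t6, t7}| = 5.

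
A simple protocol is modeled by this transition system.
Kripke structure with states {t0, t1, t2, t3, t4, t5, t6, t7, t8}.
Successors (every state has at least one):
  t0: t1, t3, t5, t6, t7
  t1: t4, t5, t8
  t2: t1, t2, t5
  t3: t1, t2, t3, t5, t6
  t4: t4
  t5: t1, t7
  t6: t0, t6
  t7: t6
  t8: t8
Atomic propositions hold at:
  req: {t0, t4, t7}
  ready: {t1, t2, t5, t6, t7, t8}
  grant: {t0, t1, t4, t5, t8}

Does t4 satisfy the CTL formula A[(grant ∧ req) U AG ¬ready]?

Yes

Sat(grant ∧ req) = {t0, t4}
Sat(¬ready) = {t0, t3, t4}
AG ¬ready: greatest fixpoint, start Z0 = {t0, t3, t4}, keep only states in Sat with every successor in Z. Z1 = {t4}; fixed.
Sat(AG ¬ready) = {t4}
A[(grant ∧ req) U AG ¬ready]: least fixpoint, start Z0 = Sat(AG ¬ready) = {t4}, add states in Sat(grant ∧ req) with every successor in Z. Already a fixed point.
Sat(A[(grant ∧ req) U AG ¬ready]) = {t4}
t4 ∈ Sat(A[(grant ∧ req) U AG ¬ready]) = {t4}, so the formula holds at t4.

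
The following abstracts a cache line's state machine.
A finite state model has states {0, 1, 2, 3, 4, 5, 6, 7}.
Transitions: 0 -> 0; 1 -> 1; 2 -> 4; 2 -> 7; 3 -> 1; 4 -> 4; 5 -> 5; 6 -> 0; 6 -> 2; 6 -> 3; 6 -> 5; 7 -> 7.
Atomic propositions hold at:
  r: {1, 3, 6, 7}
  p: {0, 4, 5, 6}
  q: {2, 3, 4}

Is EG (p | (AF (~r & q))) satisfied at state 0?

Yes

Sat(~r) = {0, 2, 4, 5}
Sat(~r & q) = {2, 4}
AF (~r & q): least fixpoint, start Z0 = {2, 4}, add states with every successor in Z. Already a fixed point.
Sat(AF (~r & q)) = {2, 4}
Sat(p | (AF (~r & q))) = {0, 2, 4, 5, 6}
EG (p | (AF (~r & q))): greatest fixpoint, start Z0 = {0, 2, 4, 5, 6}, keep only states in Sat with some successor in Z. Already a fixed point.
Sat(EG (p | (AF (~r & q)))) = {0, 2, 4, 5, 6}
0 ∈ Sat(EG (p | (AF (~r & q)))) = {0, 2, 4, 5, 6}, so the formula holds at 0.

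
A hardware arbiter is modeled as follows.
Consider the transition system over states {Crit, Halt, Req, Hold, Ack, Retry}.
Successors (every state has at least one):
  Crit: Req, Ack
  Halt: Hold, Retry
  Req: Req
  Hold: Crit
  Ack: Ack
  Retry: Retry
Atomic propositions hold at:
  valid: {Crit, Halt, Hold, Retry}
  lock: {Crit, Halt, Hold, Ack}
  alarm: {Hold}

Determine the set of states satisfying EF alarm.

{Halt, Hold}

EF alarm: least fixpoint, start Z0 = {Hold}, add states with some successor in Z. Z1 = {Halt, Hold}; fixed.
Sat(EF alarm) = {Halt, Hold}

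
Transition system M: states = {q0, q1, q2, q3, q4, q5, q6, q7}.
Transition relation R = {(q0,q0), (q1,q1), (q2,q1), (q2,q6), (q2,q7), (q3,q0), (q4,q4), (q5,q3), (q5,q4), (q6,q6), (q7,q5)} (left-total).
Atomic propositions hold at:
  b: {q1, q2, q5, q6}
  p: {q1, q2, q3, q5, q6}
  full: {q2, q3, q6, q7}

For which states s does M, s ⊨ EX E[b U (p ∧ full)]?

Sat(p ∧ full) = {q2, q3, q6}
E[b U (p ∧ full)]: least fixpoint, start Z0 = Sat((p ∧ full)) = {q2, q3, q6}, add states in Sat(b) with some successor in Z. Z1 = {q2, q3, q5, q6}; fixed.
Sat(E[b U (p ∧ full)]) = {q2, q3, q5, q6}
Sat(EX E[b U (p ∧ full)]) = {s : some successor in {q2, q3, q5, q6}} = {q2, q5, q6, q7}

{q2, q5, q6, q7}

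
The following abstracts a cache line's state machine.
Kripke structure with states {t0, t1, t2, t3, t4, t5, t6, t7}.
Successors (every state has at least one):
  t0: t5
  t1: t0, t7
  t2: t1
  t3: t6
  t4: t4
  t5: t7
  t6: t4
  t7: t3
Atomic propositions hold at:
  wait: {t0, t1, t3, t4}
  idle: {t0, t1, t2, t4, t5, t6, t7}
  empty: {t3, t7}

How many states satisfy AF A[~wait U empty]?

6

Sat(~wait) = {t2, t5, t6, t7}
A[~wait U empty]: least fixpoint, start Z0 = Sat(empty) = {t3, t7}, add states in Sat(~wait) with every successor in Z. Z1 = {t3, t5, t7}; fixed.
Sat(A[~wait U empty]) = {t3, t5, t7}
AF A[~wait U empty]: least fixpoint, start Z0 = {t3, t5, t7}, add states with every successor in Z. Z1 = {t0, t3, t5, t7}; Z2 = {t0, t1, t3, t5, t7}; Z3 = {t0, t1, t2, t3, t5, t7}; fixed.
Sat(AF A[~wait U empty]) = {t0, t1, t2, t3, t5, t7}
|Sat(AF A[~wait U empty])| = |{t0, t1, t2, t3, t5, t7}| = 6.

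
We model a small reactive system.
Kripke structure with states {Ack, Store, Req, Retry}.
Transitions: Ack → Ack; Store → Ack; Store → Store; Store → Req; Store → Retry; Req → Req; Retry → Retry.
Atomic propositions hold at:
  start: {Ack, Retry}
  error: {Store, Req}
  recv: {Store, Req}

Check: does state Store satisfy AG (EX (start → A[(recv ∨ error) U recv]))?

Sat(recv ∨ error) = {Store, Req}
A[(recv ∨ error) U recv]: least fixpoint, start Z0 = Sat(recv) = {Store, Req}, add states in Sat(recv ∨ error) with every successor in Z. Already a fixed point.
Sat(A[(recv ∨ error) U recv]) = {Store, Req}
Sat(start → A[(recv ∨ error) U recv]) = {Store, Req}
Sat(EX (start → A[(recv ∨ error) U recv])) = {s : some successor in {Store, Req}} = {Store, Req}
AG (EX (start → A[(recv ∨ error) U recv])): greatest fixpoint, start Z0 = {Store, Req}, keep only states in Sat with every successor in Z. Z1 = {Req}; fixed.
Sat(AG (EX (start → A[(recv ∨ error) U recv]))) = {Req}
Store ∉ Sat(AG (EX (start → A[(recv ∨ error) U recv]))) = {Req}, so the formula does not hold at Store.

No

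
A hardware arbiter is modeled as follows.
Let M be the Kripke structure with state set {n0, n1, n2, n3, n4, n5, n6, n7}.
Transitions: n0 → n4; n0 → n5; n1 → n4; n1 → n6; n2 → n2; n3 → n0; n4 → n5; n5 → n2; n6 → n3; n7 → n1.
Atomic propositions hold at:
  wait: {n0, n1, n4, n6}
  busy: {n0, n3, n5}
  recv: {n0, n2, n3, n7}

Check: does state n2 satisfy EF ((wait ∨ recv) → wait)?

Sat(wait ∨ recv) = {n0, n1, n2, n3, n4, n6, n7}
Sat((wait ∨ recv) → wait) = {n0, n1, n4, n5, n6}
EF ((wait ∨ recv) → wait): least fixpoint, start Z0 = {n0, n1, n4, n5, n6}, add states with some successor in Z. Z1 = {n0, n1, n3, n4, n5, n6, n7}; fixed.
Sat(EF ((wait ∨ recv) → wait)) = {n0, n1, n3, n4, n5, n6, n7}
n2 ∉ Sat(EF ((wait ∨ recv) → wait)) = {n0, n1, n3, n4, n5, n6, n7}, so the formula does not hold at n2.

No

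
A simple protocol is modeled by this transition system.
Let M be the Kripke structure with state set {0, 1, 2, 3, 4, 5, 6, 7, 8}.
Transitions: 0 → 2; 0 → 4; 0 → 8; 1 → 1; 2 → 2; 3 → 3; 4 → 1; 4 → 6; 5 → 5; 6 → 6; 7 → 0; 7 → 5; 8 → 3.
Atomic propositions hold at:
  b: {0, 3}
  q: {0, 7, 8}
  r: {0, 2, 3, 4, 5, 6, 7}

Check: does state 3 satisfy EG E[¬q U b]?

Sat(¬q) = {1, 2, 3, 4, 5, 6}
E[¬q U b]: least fixpoint, start Z0 = Sat(b) = {0, 3}, add states in Sat(¬q) with some successor in Z. Already a fixed point.
Sat(E[¬q U b]) = {0, 3}
EG E[¬q U b]: greatest fixpoint, start Z0 = {0, 3}, keep only states in Sat with some successor in Z. Z1 = {3}; fixed.
Sat(EG E[¬q U b]) = {3}
3 ∈ Sat(EG E[¬q U b]) = {3}, so the formula holds at 3.

Yes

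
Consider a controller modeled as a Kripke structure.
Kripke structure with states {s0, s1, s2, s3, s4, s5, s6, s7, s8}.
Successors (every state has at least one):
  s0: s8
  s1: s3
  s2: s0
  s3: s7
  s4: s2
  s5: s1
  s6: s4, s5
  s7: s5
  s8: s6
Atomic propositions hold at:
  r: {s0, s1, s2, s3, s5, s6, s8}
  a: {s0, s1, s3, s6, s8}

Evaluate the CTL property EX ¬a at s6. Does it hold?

Yes

Sat(¬a) = {s2, s4, s5, s7}
Sat(EX ¬a) = {s : some successor in {s2, s4, s5, s7}} = {s3, s4, s6, s7}
s6 ∈ Sat(EX ¬a) = {s3, s4, s6, s7}, so the formula holds at s6.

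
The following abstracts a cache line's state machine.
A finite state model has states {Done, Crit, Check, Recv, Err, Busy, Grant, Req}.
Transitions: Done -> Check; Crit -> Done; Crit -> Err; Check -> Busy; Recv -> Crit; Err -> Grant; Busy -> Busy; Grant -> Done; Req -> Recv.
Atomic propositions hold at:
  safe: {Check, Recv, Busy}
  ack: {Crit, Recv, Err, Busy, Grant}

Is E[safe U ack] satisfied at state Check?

E[safe U ack]: least fixpoint, start Z0 = Sat(ack) = {Crit, Recv, Err, Busy, Grant}, add states in Sat(safe) with some successor in Z. Z1 = {Crit, Check, Recv, Err, Busy, Grant}; fixed.
Sat(E[safe U ack]) = {Crit, Check, Recv, Err, Busy, Grant}
Check ∈ Sat(E[safe U ack]) = {Crit, Check, Recv, Err, Busy, Grant}, so the formula holds at Check.

Yes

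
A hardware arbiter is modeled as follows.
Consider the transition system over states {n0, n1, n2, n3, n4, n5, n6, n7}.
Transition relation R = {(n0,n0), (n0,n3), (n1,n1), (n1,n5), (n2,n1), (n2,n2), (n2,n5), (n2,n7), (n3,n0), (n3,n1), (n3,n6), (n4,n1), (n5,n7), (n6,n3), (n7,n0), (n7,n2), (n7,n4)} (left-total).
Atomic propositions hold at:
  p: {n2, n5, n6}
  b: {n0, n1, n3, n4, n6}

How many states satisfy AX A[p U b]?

4

A[p U b]: least fixpoint, start Z0 = Sat(b) = {n0, n1, n3, n4, n6}, add states in Sat(p) with every successor in Z. Already a fixed point.
Sat(A[p U b]) = {n0, n1, n3, n4, n6}
Sat(AX A[p U b]) = {s : every successor in {n0, n1, n3, n4, n6}} = {n0, n3, n4, n6}
|Sat(AX A[p U b])| = |{n0, n3, n4, n6}| = 4.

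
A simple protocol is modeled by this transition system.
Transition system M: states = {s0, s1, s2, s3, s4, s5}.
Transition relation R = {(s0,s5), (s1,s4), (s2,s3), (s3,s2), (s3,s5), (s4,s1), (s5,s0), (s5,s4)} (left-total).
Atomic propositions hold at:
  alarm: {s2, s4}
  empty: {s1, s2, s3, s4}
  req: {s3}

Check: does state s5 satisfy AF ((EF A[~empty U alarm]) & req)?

Sat(~empty) = {s0, s5}
A[~empty U alarm]: least fixpoint, start Z0 = Sat(alarm) = {s2, s4}, add states in Sat(~empty) with every successor in Z. Already a fixed point.
Sat(A[~empty U alarm]) = {s2, s4}
EF A[~empty U alarm]: least fixpoint, start Z0 = {s2, s4}, add states with some successor in Z. Z1 = {s1, s2, s3, s4, s5}; Z2 = {s0, s1, s2, s3, s4, s5}; fixed.
Sat(EF A[~empty U alarm]) = {s0, s1, s2, s3, s4, s5}
Sat((EF A[~empty U alarm]) & req) = {s3}
AF ((EF A[~empty U alarm]) & req): least fixpoint, start Z0 = {s3}, add states with every successor in Z. Z1 = {s2, s3}; fixed.
Sat(AF ((EF A[~empty U alarm]) & req)) = {s2, s3}
s5 ∉ Sat(AF ((EF A[~empty U alarm]) & req)) = {s2, s3}, so the formula does not hold at s5.

No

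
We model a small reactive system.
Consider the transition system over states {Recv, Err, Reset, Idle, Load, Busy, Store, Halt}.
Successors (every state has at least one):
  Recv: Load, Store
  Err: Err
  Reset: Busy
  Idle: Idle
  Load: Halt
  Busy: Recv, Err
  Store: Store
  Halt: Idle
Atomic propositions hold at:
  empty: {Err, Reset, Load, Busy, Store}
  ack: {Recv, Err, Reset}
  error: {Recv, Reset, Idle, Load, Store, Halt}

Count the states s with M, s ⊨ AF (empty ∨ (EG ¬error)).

6

Sat(¬error) = {Err, Busy}
EG ¬error: greatest fixpoint, start Z0 = {Err, Busy}, keep only states in Sat with some successor in Z. Already a fixed point.
Sat(EG ¬error) = {Err, Busy}
Sat(empty ∨ (EG ¬error)) = {Err, Reset, Load, Busy, Store}
AF (empty ∨ (EG ¬error)): least fixpoint, start Z0 = {Err, Reset, Load, Busy, Store}, add states with every successor in Z. Z1 = {Recv, Err, Reset, Load, Busy, Store}; fixed.
Sat(AF (empty ∨ (EG ¬error))) = {Recv, Err, Reset, Load, Busy, Store}
|Sat(AF (empty ∨ (EG ¬error)))| = |{Recv, Err, Reset, Load, Busy, Store}| = 6.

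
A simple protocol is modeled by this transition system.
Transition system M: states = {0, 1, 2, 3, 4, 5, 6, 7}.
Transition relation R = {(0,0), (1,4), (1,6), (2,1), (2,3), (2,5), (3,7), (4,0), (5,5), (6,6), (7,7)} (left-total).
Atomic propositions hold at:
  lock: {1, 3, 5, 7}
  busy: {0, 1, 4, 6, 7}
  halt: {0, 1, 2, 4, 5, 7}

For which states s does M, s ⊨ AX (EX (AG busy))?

{0, 1, 3, 4, 6, 7}

AG busy: greatest fixpoint, start Z0 = {0, 1, 4, 6, 7}, keep only states in Sat with every successor in Z. Already a fixed point.
Sat(AG busy) = {0, 1, 4, 6, 7}
Sat(EX (AG busy)) = {s : some successor in {0, 1, 4, 6, 7}} = {0, 1, 2, 3, 4, 6, 7}
Sat(AX (EX (AG busy))) = {s : every successor in {0, 1, 2, 3, 4, 6, 7}} = {0, 1, 3, 4, 6, 7}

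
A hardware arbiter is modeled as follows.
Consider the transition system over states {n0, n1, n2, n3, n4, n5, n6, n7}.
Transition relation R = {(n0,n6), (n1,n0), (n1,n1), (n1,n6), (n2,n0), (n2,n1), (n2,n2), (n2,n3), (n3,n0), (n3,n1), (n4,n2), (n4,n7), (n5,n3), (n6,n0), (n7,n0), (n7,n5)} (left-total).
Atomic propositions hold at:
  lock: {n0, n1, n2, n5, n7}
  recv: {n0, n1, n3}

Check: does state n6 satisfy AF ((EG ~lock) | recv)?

Yes

Sat(~lock) = {n3, n4, n6}
EG ~lock: greatest fixpoint, start Z0 = {n3, n4, n6}, keep only states in Sat with some successor in Z. Z1 = ∅; fixed.
Sat(EG ~lock) = ∅
Sat((EG ~lock) | recv) = {n0, n1, n3}
AF ((EG ~lock) | recv): least fixpoint, start Z0 = {n0, n1, n3}, add states with every successor in Z. Z1 = {n0, n1, n3, n5, n6}; Z2 = {n0, n1, n3, n5, n6, n7}; fixed.
Sat(AF ((EG ~lock) | recv)) = {n0, n1, n3, n5, n6, n7}
n6 ∈ Sat(AF ((EG ~lock) | recv)) = {n0, n1, n3, n5, n6, n7}, so the formula holds at n6.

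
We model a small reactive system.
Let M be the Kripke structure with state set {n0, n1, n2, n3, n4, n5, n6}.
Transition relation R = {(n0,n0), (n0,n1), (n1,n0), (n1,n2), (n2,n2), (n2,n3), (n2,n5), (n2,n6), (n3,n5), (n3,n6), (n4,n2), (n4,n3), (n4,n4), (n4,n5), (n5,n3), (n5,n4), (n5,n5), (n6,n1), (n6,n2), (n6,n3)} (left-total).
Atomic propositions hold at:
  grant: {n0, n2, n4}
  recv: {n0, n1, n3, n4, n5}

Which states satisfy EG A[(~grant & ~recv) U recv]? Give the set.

Sat(~grant) = {n1, n3, n5, n6}
Sat(~recv) = {n2, n6}
Sat(~grant & ~recv) = {n6}
A[(~grant & ~recv) U recv]: least fixpoint, start Z0 = Sat(recv) = {n0, n1, n3, n4, n5}, add states in Sat(~grant & ~recv) with every successor in Z. Already a fixed point.
Sat(A[(~grant & ~recv) U recv]) = {n0, n1, n3, n4, n5}
EG A[(~grant & ~recv) U recv]: greatest fixpoint, start Z0 = {n0, n1, n3, n4, n5}, keep only states in Sat with some successor in Z. Already a fixed point.
Sat(EG A[(~grant & ~recv) U recv]) = {n0, n1, n3, n4, n5}

{n0, n1, n3, n4, n5}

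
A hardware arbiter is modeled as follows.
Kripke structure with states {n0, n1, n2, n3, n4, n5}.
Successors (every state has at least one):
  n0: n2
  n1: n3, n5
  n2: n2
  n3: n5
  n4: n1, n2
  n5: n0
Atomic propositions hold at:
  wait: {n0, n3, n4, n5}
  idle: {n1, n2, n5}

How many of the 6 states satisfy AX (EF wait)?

3

EF wait: least fixpoint, start Z0 = {n0, n3, n4, n5}, add states with some successor in Z. Z1 = {n0, n1, n3, n4, n5}; fixed.
Sat(EF wait) = {n0, n1, n3, n4, n5}
Sat(AX (EF wait)) = {s : every successor in {n0, n1, n3, n4, n5}} = {n1, n3, n5}
|Sat(AX (EF wait))| = |{n1, n3, n5}| = 3.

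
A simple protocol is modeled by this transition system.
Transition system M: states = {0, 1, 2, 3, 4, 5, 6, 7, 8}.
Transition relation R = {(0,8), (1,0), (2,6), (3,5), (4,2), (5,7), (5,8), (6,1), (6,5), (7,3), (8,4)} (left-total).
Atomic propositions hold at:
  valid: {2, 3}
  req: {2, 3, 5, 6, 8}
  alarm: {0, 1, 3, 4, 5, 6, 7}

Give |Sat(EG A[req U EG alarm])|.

EG alarm: greatest fixpoint, start Z0 = {0, 1, 3, 4, 5, 6, 7}, keep only states in Sat with some successor in Z. Z1 = {1, 3, 5, 6, 7}; Z2 = {3, 5, 6, 7}; fixed.
Sat(EG alarm) = {3, 5, 6, 7}
A[req U EG alarm]: least fixpoint, start Z0 = Sat(EG alarm) = {3, 5, 6, 7}, add states in Sat(req) with every successor in Z. Z1 = {2, 3, 5, 6, 7}; fixed.
Sat(A[req U EG alarm]) = {2, 3, 5, 6, 7}
EG A[req U EG alarm]: greatest fixpoint, start Z0 = {2, 3, 5, 6, 7}, keep only states in Sat with some successor in Z. Already a fixed point.
Sat(EG A[req U EG alarm]) = {2, 3, 5, 6, 7}
|Sat(EG A[req U EG alarm])| = |{2, 3, 5, 6, 7}| = 5.

5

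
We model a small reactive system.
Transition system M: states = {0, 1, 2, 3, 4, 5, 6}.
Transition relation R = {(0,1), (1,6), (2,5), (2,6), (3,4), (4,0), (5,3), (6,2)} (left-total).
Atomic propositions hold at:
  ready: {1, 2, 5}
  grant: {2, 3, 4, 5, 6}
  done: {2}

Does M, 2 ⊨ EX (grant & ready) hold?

Yes

Sat(grant & ready) = {2, 5}
Sat(EX (grant & ready)) = {s : some successor in {2, 5}} = {2, 6}
2 ∈ Sat(EX (grant & ready)) = {2, 6}, so the formula holds at 2.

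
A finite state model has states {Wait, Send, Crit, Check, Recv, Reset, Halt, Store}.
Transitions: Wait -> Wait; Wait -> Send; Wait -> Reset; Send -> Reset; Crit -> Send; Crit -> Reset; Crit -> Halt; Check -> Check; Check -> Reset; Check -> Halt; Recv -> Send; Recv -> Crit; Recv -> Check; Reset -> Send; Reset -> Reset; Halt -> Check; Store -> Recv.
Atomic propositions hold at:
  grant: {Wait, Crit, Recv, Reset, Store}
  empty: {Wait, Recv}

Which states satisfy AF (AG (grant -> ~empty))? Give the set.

{Send, Crit, Check, Recv, Reset, Halt, Store}

Sat(~empty) = {Send, Crit, Check, Reset, Halt, Store}
Sat(grant -> ~empty) = {Send, Crit, Check, Reset, Halt, Store}
AG (grant -> ~empty): greatest fixpoint, start Z0 = {Send, Crit, Check, Reset, Halt, Store}, keep only states in Sat with every successor in Z. Z1 = {Send, Crit, Check, Reset, Halt}; fixed.
Sat(AG (grant -> ~empty)) = {Send, Crit, Check, Reset, Halt}
AF (AG (grant -> ~empty)): least fixpoint, start Z0 = {Send, Crit, Check, Reset, Halt}, add states with every successor in Z. Z1 = {Send, Crit, Check, Recv, Reset, Halt}; Z2 = {Send, Crit, Check, Recv, Reset, Halt, Store}; fixed.
Sat(AF (AG (grant -> ~empty))) = {Send, Crit, Check, Recv, Reset, Halt, Store}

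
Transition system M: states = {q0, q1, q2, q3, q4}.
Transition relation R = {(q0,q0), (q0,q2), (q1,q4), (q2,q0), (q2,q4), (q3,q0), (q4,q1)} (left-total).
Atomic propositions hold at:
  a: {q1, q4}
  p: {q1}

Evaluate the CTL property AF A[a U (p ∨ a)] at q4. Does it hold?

Yes

Sat(p ∨ a) = {q1, q4}
A[a U (p ∨ a)]: least fixpoint, start Z0 = Sat((p ∨ a)) = {q1, q4}, add states in Sat(a) with every successor in Z. Already a fixed point.
Sat(A[a U (p ∨ a)]) = {q1, q4}
AF A[a U (p ∨ a)]: least fixpoint, start Z0 = {q1, q4}, add states with every successor in Z. Already a fixed point.
Sat(AF A[a U (p ∨ a)]) = {q1, q4}
q4 ∈ Sat(AF A[a U (p ∨ a)]) = {q1, q4}, so the formula holds at q4.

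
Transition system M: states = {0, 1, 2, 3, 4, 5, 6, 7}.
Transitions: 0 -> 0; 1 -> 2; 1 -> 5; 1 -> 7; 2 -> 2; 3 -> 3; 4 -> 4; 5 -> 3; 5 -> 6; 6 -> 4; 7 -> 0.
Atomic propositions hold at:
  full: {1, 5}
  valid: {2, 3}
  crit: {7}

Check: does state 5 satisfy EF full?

EF full: least fixpoint, start Z0 = {1, 5}, add states with some successor in Z. Already a fixed point.
Sat(EF full) = {1, 5}
5 ∈ Sat(EF full) = {1, 5}, so the formula holds at 5.

Yes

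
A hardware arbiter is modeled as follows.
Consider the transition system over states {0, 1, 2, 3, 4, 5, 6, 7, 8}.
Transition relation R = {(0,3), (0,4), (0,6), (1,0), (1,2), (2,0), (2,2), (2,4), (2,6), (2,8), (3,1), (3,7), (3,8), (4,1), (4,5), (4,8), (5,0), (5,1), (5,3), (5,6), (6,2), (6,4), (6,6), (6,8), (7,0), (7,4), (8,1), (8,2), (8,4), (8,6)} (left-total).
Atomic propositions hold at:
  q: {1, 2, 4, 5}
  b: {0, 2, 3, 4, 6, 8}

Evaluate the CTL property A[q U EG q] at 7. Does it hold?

EG q: greatest fixpoint, start Z0 = {1, 2, 4, 5}, keep only states in Sat with some successor in Z. Already a fixed point.
Sat(EG q) = {1, 2, 4, 5}
A[q U EG q]: least fixpoint, start Z0 = Sat(EG q) = {1, 2, 4, 5}, add states in Sat(q) with every successor in Z. Already a fixed point.
Sat(A[q U EG q]) = {1, 2, 4, 5}
7 ∉ Sat(A[q U EG q]) = {1, 2, 4, 5}, so the formula does not hold at 7.

No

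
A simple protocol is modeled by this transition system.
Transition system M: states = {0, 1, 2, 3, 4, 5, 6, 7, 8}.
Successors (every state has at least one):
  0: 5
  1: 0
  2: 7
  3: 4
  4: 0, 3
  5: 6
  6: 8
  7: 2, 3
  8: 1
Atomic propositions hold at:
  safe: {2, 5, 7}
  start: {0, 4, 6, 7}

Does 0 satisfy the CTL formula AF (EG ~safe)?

Sat(~safe) = {0, 1, 3, 4, 6, 8}
EG ~safe: greatest fixpoint, start Z0 = {0, 1, 3, 4, 6, 8}, keep only states in Sat with some successor in Z. Z1 = {1, 3, 4, 6, 8}; Z2 = {3, 4, 6, 8}; Z3 = {3, 4, 6}; Z4 = {3, 4}; fixed.
Sat(EG ~safe) = {3, 4}
AF (EG ~safe): least fixpoint, start Z0 = {3, 4}, add states with every successor in Z. Already a fixed point.
Sat(AF (EG ~safe)) = {3, 4}
0 ∉ Sat(AF (EG ~safe)) = {3, 4}, so the formula does not hold at 0.

No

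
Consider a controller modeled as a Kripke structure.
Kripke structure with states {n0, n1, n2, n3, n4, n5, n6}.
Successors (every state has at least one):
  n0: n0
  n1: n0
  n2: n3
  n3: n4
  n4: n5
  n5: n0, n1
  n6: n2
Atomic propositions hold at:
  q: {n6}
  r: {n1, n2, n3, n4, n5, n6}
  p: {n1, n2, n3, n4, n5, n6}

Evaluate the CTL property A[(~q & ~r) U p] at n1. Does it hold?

Yes

Sat(~q) = {n0, n1, n2, n3, n4, n5}
Sat(~r) = {n0}
Sat(~q & ~r) = {n0}
A[(~q & ~r) U p]: least fixpoint, start Z0 = Sat(p) = {n1, n2, n3, n4, n5, n6}, add states in Sat(~q & ~r) with every successor in Z. Already a fixed point.
Sat(A[(~q & ~r) U p]) = {n1, n2, n3, n4, n5, n6}
n1 ∈ Sat(A[(~q & ~r) U p]) = {n1, n2, n3, n4, n5, n6}, so the formula holds at n1.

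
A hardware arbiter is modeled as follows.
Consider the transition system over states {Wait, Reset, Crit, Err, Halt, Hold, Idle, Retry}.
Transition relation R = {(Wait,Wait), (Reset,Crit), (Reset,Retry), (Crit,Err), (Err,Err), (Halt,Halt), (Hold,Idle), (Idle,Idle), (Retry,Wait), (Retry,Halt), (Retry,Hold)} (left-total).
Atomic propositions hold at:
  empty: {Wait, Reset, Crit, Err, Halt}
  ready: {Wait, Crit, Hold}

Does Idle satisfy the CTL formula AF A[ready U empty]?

A[ready U empty]: least fixpoint, start Z0 = Sat(empty) = {Wait, Reset, Crit, Err, Halt}, add states in Sat(ready) with every successor in Z. Already a fixed point.
Sat(A[ready U empty]) = {Wait, Reset, Crit, Err, Halt}
AF A[ready U empty]: least fixpoint, start Z0 = {Wait, Reset, Crit, Err, Halt}, add states with every successor in Z. Already a fixed point.
Sat(AF A[ready U empty]) = {Wait, Reset, Crit, Err, Halt}
Idle ∉ Sat(AF A[ready U empty]) = {Wait, Reset, Crit, Err, Halt}, so the formula does not hold at Idle.

No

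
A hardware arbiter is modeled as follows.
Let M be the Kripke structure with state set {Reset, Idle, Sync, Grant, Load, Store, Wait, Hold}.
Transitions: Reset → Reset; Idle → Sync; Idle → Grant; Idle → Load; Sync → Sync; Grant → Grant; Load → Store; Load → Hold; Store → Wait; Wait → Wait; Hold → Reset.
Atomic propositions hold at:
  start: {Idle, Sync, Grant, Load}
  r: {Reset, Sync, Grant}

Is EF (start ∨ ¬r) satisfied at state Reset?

Sat(¬r) = {Idle, Load, Store, Wait, Hold}
Sat(start ∨ ¬r) = {Idle, Sync, Grant, Load, Store, Wait, Hold}
EF (start ∨ ¬r): least fixpoint, start Z0 = {Idle, Sync, Grant, Load, Store, Wait, Hold}, add states with some successor in Z. Already a fixed point.
Sat(EF (start ∨ ¬r)) = {Idle, Sync, Grant, Load, Store, Wait, Hold}
Reset ∉ Sat(EF (start ∨ ¬r)) = {Idle, Sync, Grant, Load, Store, Wait, Hold}, so the formula does not hold at Reset.

No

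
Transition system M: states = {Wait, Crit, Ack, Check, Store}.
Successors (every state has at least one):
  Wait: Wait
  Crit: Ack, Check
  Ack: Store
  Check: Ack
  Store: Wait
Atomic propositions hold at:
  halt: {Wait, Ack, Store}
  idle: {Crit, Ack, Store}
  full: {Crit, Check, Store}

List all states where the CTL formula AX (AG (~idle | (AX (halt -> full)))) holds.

Sat(~idle) = {Wait, Check}
Sat(halt -> full) = {Crit, Check, Store}
Sat(AX (halt -> full)) = {s : every successor in {Crit, Check, Store}} = {Ack}
Sat(~idle | (AX (halt -> full))) = {Wait, Ack, Check}
AG (~idle | (AX (halt -> full))): greatest fixpoint, start Z0 = {Wait, Ack, Check}, keep only states in Sat with every successor in Z. Z1 = {Wait, Check}; Z2 = {Wait}; fixed.
Sat(AG (~idle | (AX (halt -> full)))) = {Wait}
Sat(AX (AG (~idle | (AX (halt -> full))))) = {s : every successor in {Wait}} = {Wait, Store}

{Wait, Store}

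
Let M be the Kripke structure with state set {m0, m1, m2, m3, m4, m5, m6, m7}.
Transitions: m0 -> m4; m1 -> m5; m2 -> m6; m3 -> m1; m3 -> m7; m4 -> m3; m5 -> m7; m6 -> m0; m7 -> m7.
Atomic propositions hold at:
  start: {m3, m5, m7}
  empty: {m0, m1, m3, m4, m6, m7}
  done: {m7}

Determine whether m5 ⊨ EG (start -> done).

No

Sat(start -> done) = {m0, m1, m2, m4, m6, m7}
EG (start -> done): greatest fixpoint, start Z0 = {m0, m1, m2, m4, m6, m7}, keep only states in Sat with some successor in Z. Z1 = {m0, m2, m6, m7}; Z2 = {m2, m6, m7}; Z3 = {m2, m7}; Z4 = {m7}; fixed.
Sat(EG (start -> done)) = {m7}
m5 ∉ Sat(EG (start -> done)) = {m7}, so the formula does not hold at m5.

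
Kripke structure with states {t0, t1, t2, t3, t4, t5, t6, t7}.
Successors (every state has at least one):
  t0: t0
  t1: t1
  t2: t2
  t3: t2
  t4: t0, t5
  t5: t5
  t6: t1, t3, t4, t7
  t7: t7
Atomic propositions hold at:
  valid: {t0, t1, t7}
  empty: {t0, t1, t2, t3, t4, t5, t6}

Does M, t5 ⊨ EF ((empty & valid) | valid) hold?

No

Sat(empty & valid) = {t0, t1}
Sat((empty & valid) | valid) = {t0, t1, t7}
EF ((empty & valid) | valid): least fixpoint, start Z0 = {t0, t1, t7}, add states with some successor in Z. Z1 = {t0, t1, t4, t6, t7}; fixed.
Sat(EF ((empty & valid) | valid)) = {t0, t1, t4, t6, t7}
t5 ∉ Sat(EF ((empty & valid) | valid)) = {t0, t1, t4, t6, t7}, so the formula does not hold at t5.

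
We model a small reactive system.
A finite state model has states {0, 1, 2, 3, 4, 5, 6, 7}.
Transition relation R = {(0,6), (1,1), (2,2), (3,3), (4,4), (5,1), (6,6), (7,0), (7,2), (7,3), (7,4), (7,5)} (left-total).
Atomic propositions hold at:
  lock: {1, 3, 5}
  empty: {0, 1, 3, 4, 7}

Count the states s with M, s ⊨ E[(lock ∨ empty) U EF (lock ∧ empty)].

4

Sat(lock ∨ empty) = {0, 1, 3, 4, 5, 7}
Sat(lock ∧ empty) = {1, 3}
EF (lock ∧ empty): least fixpoint, start Z0 = {1, 3}, add states with some successor in Z. Z1 = {1, 3, 5, 7}; fixed.
Sat(EF (lock ∧ empty)) = {1, 3, 5, 7}
E[(lock ∨ empty) U EF (lock ∧ empty)]: least fixpoint, start Z0 = Sat(EF (lock ∧ empty)) = {1, 3, 5, 7}, add states in Sat(lock ∨ empty) with some successor in Z. Already a fixed point.
Sat(E[(lock ∨ empty) U EF (lock ∧ empty)]) = {1, 3, 5, 7}
|Sat(E[(lock ∨ empty) U EF (lock ∧ empty)])| = |{1, 3, 5, 7}| = 4.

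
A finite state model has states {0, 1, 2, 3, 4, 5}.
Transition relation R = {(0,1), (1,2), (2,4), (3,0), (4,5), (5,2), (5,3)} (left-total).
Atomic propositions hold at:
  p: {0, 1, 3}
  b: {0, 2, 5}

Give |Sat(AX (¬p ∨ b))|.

4

Sat(¬p) = {2, 4, 5}
Sat(¬p ∨ b) = {0, 2, 4, 5}
Sat(AX (¬p ∨ b)) = {s : every successor in {0, 2, 4, 5}} = {1, 2, 3, 4}
|Sat(AX (¬p ∨ b))| = |{1, 2, 3, 4}| = 4.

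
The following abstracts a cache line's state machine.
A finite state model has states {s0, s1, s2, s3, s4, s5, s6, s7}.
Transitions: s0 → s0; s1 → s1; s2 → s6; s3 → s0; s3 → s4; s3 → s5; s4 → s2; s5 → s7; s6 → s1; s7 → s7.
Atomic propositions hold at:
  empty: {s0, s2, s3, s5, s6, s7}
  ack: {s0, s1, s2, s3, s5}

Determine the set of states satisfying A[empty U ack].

A[empty U ack]: least fixpoint, start Z0 = Sat(ack) = {s0, s1, s2, s3, s5}, add states in Sat(empty) with every successor in Z. Z1 = {s0, s1, s2, s3, s5, s6}; fixed.
Sat(A[empty U ack]) = {s0, s1, s2, s3, s5, s6}

{s0, s1, s2, s3, s5, s6}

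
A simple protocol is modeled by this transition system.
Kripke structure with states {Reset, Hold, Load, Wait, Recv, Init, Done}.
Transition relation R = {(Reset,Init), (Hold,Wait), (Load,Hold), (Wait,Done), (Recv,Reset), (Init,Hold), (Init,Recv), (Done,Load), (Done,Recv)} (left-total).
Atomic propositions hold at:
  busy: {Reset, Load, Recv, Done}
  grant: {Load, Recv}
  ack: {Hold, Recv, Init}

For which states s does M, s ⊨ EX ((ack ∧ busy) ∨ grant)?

{Init, Done}

Sat(ack ∧ busy) = {Recv}
Sat((ack ∧ busy) ∨ grant) = {Load, Recv}
Sat(EX ((ack ∧ busy) ∨ grant)) = {s : some successor in {Load, Recv}} = {Init, Done}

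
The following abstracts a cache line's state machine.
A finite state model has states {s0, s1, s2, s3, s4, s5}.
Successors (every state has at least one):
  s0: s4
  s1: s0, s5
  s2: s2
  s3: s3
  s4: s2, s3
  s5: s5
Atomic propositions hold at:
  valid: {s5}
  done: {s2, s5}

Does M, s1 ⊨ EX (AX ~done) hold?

Sat(~done) = {s0, s1, s3, s4}
Sat(AX ~done) = {s : every successor in {s0, s1, s3, s4}} = {s0, s3}
Sat(EX (AX ~done)) = {s : some successor in {s0, s3}} = {s1, s3, s4}
s1 ∈ Sat(EX (AX ~done)) = {s1, s3, s4}, so the formula holds at s1.

Yes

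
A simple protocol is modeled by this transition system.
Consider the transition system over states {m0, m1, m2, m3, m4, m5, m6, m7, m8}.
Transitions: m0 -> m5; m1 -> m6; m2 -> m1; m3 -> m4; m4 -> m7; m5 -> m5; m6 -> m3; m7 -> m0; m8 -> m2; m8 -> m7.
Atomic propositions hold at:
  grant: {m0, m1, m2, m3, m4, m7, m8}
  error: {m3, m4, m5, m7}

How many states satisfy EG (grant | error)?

6

Sat(grant | error) = {m0, m1, m2, m3, m4, m5, m7, m8}
EG (grant | error): greatest fixpoint, start Z0 = {m0, m1, m2, m3, m4, m5, m7, m8}, keep only states in Sat with some successor in Z. Z1 = {m0, m2, m3, m4, m5, m7, m8}; Z2 = {m0, m3, m4, m5, m7, m8}; fixed.
Sat(EG (grant | error)) = {m0, m3, m4, m5, m7, m8}
|Sat(EG (grant | error))| = |{m0, m3, m4, m5, m7, m8}| = 6.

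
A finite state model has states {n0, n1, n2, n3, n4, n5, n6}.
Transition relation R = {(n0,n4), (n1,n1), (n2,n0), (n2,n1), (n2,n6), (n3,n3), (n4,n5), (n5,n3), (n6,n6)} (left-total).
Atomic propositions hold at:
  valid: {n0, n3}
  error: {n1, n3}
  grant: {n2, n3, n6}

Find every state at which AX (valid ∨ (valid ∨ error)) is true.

Sat(valid ∨ error) = {n0, n1, n3}
Sat(valid ∨ (valid ∨ error)) = {n0, n1, n3}
Sat(AX (valid ∨ (valid ∨ error))) = {s : every successor in {n0, n1, n3}} = {n1, n3, n5}

{n1, n3, n5}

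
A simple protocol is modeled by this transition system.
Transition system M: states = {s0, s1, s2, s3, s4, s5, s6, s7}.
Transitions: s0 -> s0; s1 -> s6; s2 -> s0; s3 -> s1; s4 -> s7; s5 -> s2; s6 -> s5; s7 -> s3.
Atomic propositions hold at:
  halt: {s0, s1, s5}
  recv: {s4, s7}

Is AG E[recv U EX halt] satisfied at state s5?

No

Sat(EX halt) = {s : some successor in {s0, s1, s5}} = {s0, s2, s3, s6}
E[recv U EX halt]: least fixpoint, start Z0 = Sat(EX halt) = {s0, s2, s3, s6}, add states in Sat(recv) with some successor in Z. Z1 = {s0, s2, s3, s6, s7}; Z2 = {s0, s2, s3, s4, s6, s7}; fixed.
Sat(E[recv U EX halt]) = {s0, s2, s3, s4, s6, s7}
AG E[recv U EX halt]: greatest fixpoint, start Z0 = {s0, s2, s3, s4, s6, s7}, keep only states in Sat with every successor in Z. Z1 = {s0, s2, s4, s7}; Z2 = {s0, s2, s4}; Z3 = {s0, s2}; fixed.
Sat(AG E[recv U EX halt]) = {s0, s2}
s5 ∉ Sat(AG E[recv U EX halt]) = {s0, s2}, so the formula does not hold at s5.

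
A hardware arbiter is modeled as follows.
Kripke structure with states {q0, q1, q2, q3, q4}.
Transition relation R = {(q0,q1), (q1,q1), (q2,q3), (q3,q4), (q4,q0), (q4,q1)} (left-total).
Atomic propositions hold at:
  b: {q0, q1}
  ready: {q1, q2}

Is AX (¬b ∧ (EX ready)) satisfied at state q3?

Sat(¬b) = {q2, q3, q4}
Sat(EX ready) = {s : some successor in {q1, q2}} = {q0, q1, q4}
Sat(¬b ∧ (EX ready)) = {q4}
Sat(AX (¬b ∧ (EX ready))) = {s : every successor in {q4}} = {q3}
q3 ∈ Sat(AX (¬b ∧ (EX ready))) = {q3}, so the formula holds at q3.

Yes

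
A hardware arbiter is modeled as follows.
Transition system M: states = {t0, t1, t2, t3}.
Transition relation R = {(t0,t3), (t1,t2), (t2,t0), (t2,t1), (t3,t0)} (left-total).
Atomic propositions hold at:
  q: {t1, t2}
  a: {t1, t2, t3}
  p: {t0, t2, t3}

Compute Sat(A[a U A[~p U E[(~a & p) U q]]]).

Sat(~p) = {t1}
Sat(~a) = {t0}
Sat(~a & p) = {t0}
E[(~a & p) U q]: least fixpoint, start Z0 = Sat(q) = {t1, t2}, add states in Sat(~a & p) with some successor in Z. Already a fixed point.
Sat(E[(~a & p) U q]) = {t1, t2}
A[~p U E[(~a & p) U q]]: least fixpoint, start Z0 = Sat(E[(~a & p) U q]) = {t1, t2}, add states in Sat(~p) with every successor in Z. Already a fixed point.
Sat(A[~p U E[(~a & p) U q]]) = {t1, t2}
A[a U A[~p U E[(~a & p) U q]]]: least fixpoint, start Z0 = Sat(A[~p U E[(~a & p) U q]]) = {t1, t2}, add states in Sat(a) with every successor in Z. Already a fixed point.
Sat(A[a U A[~p U E[(~a & p) U q]]]) = {t1, t2}

{t1, t2}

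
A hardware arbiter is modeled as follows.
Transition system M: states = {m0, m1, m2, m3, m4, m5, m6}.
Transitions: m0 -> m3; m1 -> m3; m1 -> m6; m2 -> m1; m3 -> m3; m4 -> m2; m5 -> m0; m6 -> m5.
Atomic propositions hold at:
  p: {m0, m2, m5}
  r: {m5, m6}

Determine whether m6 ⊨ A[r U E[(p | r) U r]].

Yes

Sat(p | r) = {m0, m2, m5, m6}
E[(p | r) U r]: least fixpoint, start Z0 = Sat(r) = {m5, m6}, add states in Sat(p | r) with some successor in Z. Already a fixed point.
Sat(E[(p | r) U r]) = {m5, m6}
A[r U E[(p | r) U r]]: least fixpoint, start Z0 = Sat(E[(p | r) U r]) = {m5, m6}, add states in Sat(r) with every successor in Z. Already a fixed point.
Sat(A[r U E[(p | r) U r]]) = {m5, m6}
m6 ∈ Sat(A[r U E[(p | r) U r]]) = {m5, m6}, so the formula holds at m6.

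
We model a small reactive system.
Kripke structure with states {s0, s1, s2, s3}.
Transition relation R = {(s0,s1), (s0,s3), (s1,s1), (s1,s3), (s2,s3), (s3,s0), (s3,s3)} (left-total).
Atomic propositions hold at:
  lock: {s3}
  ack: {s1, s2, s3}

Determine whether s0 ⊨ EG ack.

EG ack: greatest fixpoint, start Z0 = {s1, s2, s3}, keep only states in Sat with some successor in Z. Already a fixed point.
Sat(EG ack) = {s1, s2, s3}
s0 ∉ Sat(EG ack) = {s1, s2, s3}, so the formula does not hold at s0.

No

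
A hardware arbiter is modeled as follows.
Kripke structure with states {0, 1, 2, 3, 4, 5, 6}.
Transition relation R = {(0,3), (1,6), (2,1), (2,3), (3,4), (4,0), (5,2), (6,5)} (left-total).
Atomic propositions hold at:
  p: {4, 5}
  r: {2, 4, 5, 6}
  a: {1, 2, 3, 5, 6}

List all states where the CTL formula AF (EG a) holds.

EG a: greatest fixpoint, start Z0 = {1, 2, 3, 5, 6}, keep only states in Sat with some successor in Z. Z1 = {1, 2, 5, 6}; fixed.
Sat(EG a) = {1, 2, 5, 6}
AF (EG a): least fixpoint, start Z0 = {1, 2, 5, 6}, add states with every successor in Z. Already a fixed point.
Sat(AF (EG a)) = {1, 2, 5, 6}

{1, 2, 5, 6}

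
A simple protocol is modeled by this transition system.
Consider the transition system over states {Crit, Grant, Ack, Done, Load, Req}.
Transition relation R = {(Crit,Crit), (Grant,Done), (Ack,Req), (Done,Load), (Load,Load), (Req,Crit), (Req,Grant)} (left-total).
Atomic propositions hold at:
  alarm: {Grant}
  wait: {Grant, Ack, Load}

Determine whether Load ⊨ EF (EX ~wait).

No

Sat(~wait) = {Crit, Done, Req}
Sat(EX ~wait) = {s : some successor in {Crit, Done, Req}} = {Crit, Grant, Ack, Req}
EF (EX ~wait): least fixpoint, start Z0 = {Crit, Grant, Ack, Req}, add states with some successor in Z. Already a fixed point.
Sat(EF (EX ~wait)) = {Crit, Grant, Ack, Req}
Load ∉ Sat(EF (EX ~wait)) = {Crit, Grant, Ack, Req}, so the formula does not hold at Load.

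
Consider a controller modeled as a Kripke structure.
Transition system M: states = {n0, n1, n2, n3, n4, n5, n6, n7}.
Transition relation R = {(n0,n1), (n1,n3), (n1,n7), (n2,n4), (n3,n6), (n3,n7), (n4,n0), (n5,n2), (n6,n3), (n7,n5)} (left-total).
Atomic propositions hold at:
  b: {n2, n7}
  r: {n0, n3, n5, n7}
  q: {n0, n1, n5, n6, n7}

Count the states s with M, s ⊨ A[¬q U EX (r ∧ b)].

Sat(¬q) = {n2, n3, n4}
Sat(r ∧ b) = {n7}
Sat(EX (r ∧ b)) = {s : some successor in {n7}} = {n1, n3}
A[¬q U EX (r ∧ b)]: least fixpoint, start Z0 = Sat(EX (r ∧ b)) = {n1, n3}, add states in Sat(¬q) with every successor in Z. Already a fixed point.
Sat(A[¬q U EX (r ∧ b)]) = {n1, n3}
|Sat(A[¬q U EX (r ∧ b)])| = |{n1, n3}| = 2.

2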